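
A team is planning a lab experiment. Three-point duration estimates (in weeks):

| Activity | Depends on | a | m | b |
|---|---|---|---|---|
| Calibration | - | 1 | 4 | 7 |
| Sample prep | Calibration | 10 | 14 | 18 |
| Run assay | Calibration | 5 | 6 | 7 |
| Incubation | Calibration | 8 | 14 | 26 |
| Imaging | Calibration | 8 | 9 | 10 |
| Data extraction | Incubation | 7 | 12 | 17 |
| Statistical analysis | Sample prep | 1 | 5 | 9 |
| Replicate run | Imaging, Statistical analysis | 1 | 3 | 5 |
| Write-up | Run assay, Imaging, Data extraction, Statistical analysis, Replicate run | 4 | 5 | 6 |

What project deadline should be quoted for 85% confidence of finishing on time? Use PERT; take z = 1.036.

te_Calibration = (1 + 4·4 + 7)/6 = 24/6 = 4; σ²_Calibration = ((7−1)/6)² = 1.000
te_Sample prep = (10 + 4·14 + 18)/6 = 84/6 = 14; σ²_Sample prep = ((18−10)/6)² = 1.778
te_Run assay = (5 + 4·6 + 7)/6 = 36/6 = 6; σ²_Run assay = ((7−5)/6)² = 0.111
te_Incubation = (8 + 4·14 + 26)/6 = 90/6 = 15; σ²_Incubation = ((26−8)/6)² = 9.000
te_Imaging = (8 + 4·9 + 10)/6 = 54/6 = 9; σ²_Imaging = ((10−8)/6)² = 0.111
te_Data extraction = (7 + 4·12 + 17)/6 = 72/6 = 12; σ²_Data extraction = ((17−7)/6)² = 2.778
te_Statistical analysis = (1 + 4·5 + 9)/6 = 30/6 = 5; σ²_Statistical analysis = ((9−1)/6)² = 1.778
te_Replicate run = (1 + 4·3 + 5)/6 = 18/6 = 3; σ²_Replicate run = ((5−1)/6)² = 0.444
te_Write-up = (4 + 4·5 + 6)/6 = 30/6 = 5; σ²_Write-up = ((6−4)/6)² = 0.111

Forward pass:
ES_Calibration = 0; EF_Calibration = 4
ES_Sample prep = 4; EF_Sample prep = 4+14 = 18
ES_Run assay = 4; EF_Run assay = 4+6 = 10
ES_Incubation = 4; EF_Incubation = 4+15 = 19
ES_Imaging = 4; EF_Imaging = 4+9 = 13
ES_Data extraction = 19; EF_Data extraction = 19+12 = 31
ES_Statistical analysis = 18; EF_Statistical analysis = 18+5 = 23
ES_Replicate run = max(EF_Imaging=13, EF_Statistical analysis=23) = 23; EF_Replicate run = 23+3 = 26
ES_Write-up = max(EF_Run assay=10, EF_Imaging=13, EF_Data extraction=31, EF_Statistical analysis=23, EF_Replicate run=26) = 31; EF_Write-up = 31+5 = 36
Expected project duration μ = 36 weeks. Critical path: Calibration → Incubation → Data extraction → Write-up.

Variance along critical path = 1.000 + 9.000 + 2.778 + 0.111 = 12.889; σ = 3.590 weeks.
D = μ + z·σ = 36 + 1.036·3.590 = 39.7 weeks

39.7 weeks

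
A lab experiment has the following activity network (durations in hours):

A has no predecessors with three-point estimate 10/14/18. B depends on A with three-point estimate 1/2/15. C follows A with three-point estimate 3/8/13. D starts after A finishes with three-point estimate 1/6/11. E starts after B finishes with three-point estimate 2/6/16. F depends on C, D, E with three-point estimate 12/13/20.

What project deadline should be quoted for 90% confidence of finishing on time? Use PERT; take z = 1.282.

te_A = (10 + 4·14 + 18)/6 = 84/6 = 14; σ²_A = ((18−10)/6)² = 1.778
te_B = (1 + 4·2 + 15)/6 = 24/6 = 4; σ²_B = ((15−1)/6)² = 5.444
te_C = (3 + 4·8 + 13)/6 = 48/6 = 8; σ²_C = ((13−3)/6)² = 2.778
te_D = (1 + 4·6 + 11)/6 = 36/6 = 6; σ²_D = ((11−1)/6)² = 2.778
te_E = (2 + 4·6 + 16)/6 = 42/6 = 7; σ²_E = ((16−2)/6)² = 5.444
te_F = (12 + 4·13 + 20)/6 = 84/6 = 14; σ²_F = ((20−12)/6)² = 1.778

Forward pass:
ES_A = 0; EF_A = 14
ES_B = 14; EF_B = 14+4 = 18
ES_C = 14; EF_C = 14+8 = 22
ES_D = 14; EF_D = 14+6 = 20
ES_E = 18; EF_E = 18+7 = 25
ES_F = max(EF_C=22, EF_D=20, EF_E=25) = 25; EF_F = 25+14 = 39
Expected project duration μ = 39 hours. Critical path: A → B → E → F.

Variance along critical path = 1.778 + 5.444 + 5.444 + 1.778 = 14.444; σ = 3.801 hours.
D = μ + z·σ = 39 + 1.282·3.801 = 43.9 hours

43.9 hours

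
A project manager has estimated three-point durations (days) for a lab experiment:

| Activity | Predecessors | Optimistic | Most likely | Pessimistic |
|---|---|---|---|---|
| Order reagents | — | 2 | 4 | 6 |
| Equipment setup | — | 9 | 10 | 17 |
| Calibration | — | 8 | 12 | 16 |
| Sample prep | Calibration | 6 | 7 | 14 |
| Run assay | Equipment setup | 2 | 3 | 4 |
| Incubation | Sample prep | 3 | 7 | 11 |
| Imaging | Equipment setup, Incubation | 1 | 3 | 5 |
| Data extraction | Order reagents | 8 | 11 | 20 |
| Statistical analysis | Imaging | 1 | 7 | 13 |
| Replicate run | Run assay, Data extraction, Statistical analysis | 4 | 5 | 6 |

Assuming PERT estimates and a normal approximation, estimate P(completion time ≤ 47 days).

te_Order reagents = (2 + 4·4 + 6)/6 = 24/6 = 4; σ²_Order reagents = ((6−2)/6)² = 0.444
te_Equipment setup = (9 + 4·10 + 17)/6 = 66/6 = 11; σ²_Equipment setup = ((17−9)/6)² = 1.778
te_Calibration = (8 + 4·12 + 16)/6 = 72/6 = 12; σ²_Calibration = ((16−8)/6)² = 1.778
te_Sample prep = (6 + 4·7 + 14)/6 = 48/6 = 8; σ²_Sample prep = ((14−6)/6)² = 1.778
te_Run assay = (2 + 4·3 + 4)/6 = 18/6 = 3; σ²_Run assay = ((4−2)/6)² = 0.111
te_Incubation = (3 + 4·7 + 11)/6 = 42/6 = 7; σ²_Incubation = ((11−3)/6)² = 1.778
te_Imaging = (1 + 4·3 + 5)/6 = 18/6 = 3; σ²_Imaging = ((5−1)/6)² = 0.444
te_Data extraction = (8 + 4·11 + 20)/6 = 72/6 = 12; σ²_Data extraction = ((20−8)/6)² = 4.000
te_Statistical analysis = (1 + 4·7 + 13)/6 = 42/6 = 7; σ²_Statistical analysis = ((13−1)/6)² = 4.000
te_Replicate run = (4 + 4·5 + 6)/6 = 30/6 = 5; σ²_Replicate run = ((6−4)/6)² = 0.111

Forward pass:
ES_Order reagents = 0; EF_Order reagents = 4
ES_Equipment setup = 0; EF_Equipment setup = 11
ES_Calibration = 0; EF_Calibration = 12
ES_Sample prep = 12; EF_Sample prep = 12+8 = 20
ES_Run assay = 11; EF_Run assay = 11+3 = 14
ES_Incubation = 20; EF_Incubation = 20+7 = 27
ES_Imaging = max(EF_Equipment setup=11, EF_Incubation=27) = 27; EF_Imaging = 27+3 = 30
ES_Data extraction = 4; EF_Data extraction = 4+12 = 16
ES_Statistical analysis = 30; EF_Statistical analysis = 30+7 = 37
ES_Replicate run = max(EF_Run assay=14, EF_Data extraction=16, EF_Statistical analysis=37) = 37; EF_Replicate run = 37+5 = 42
Expected project duration μ = 42 days. Critical path: Calibration → Sample prep → Incubation → Imaging → Statistical analysis → Replicate run.

Variance along critical path = 1.778 + 1.778 + 1.778 + 0.444 + 4.000 + 0.111 = 9.889; σ = √9.889 = 3.145 days.
Z = (47 − 42) / 3.145 = 1.590
P(T ≤ 47) = Φ(1.590) ≈ 0.944

0.944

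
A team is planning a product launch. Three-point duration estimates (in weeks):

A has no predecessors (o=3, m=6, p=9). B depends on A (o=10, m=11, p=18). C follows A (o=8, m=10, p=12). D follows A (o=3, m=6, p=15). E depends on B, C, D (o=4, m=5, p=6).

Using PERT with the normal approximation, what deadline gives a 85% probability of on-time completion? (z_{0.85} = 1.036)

te_A = (3 + 4·6 + 9)/6 = 36/6 = 6; σ²_A = ((9−3)/6)² = 1.000
te_B = (10 + 4·11 + 18)/6 = 72/6 = 12; σ²_B = ((18−10)/6)² = 1.778
te_C = (8 + 4·10 + 12)/6 = 60/6 = 10; σ²_C = ((12−8)/6)² = 0.444
te_D = (3 + 4·6 + 15)/6 = 42/6 = 7; σ²_D = ((15−3)/6)² = 4.000
te_E = (4 + 4·5 + 6)/6 = 30/6 = 5; σ²_E = ((6−4)/6)² = 0.111

Forward pass:
ES_A = 0; EF_A = 6
ES_B = 6; EF_B = 6+12 = 18
ES_C = 6; EF_C = 6+10 = 16
ES_D = 6; EF_D = 6+7 = 13
ES_E = max(EF_B=18, EF_C=16, EF_D=13) = 18; EF_E = 18+5 = 23
Expected project duration μ = 23 weeks. Critical path: A → B → E.

Variance along critical path = 1.000 + 1.778 + 0.111 = 2.889; σ = 1.700 weeks.
D = μ + z·σ = 23 + 1.036·1.700 = 24.8 weeks

24.8 weeks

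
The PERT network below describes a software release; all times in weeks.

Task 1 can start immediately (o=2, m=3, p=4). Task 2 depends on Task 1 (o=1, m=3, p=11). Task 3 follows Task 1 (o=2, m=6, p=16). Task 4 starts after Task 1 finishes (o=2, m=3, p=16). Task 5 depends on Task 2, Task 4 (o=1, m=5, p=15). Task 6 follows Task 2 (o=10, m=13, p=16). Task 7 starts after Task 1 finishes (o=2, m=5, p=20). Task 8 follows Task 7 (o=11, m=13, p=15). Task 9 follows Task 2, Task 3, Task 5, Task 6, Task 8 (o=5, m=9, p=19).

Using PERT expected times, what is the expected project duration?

33 weeks

te_Task 1 = (2 + 4·3 + 4)/6 = 18/6 = 3
te_Task 2 = (1 + 4·3 + 11)/6 = 24/6 = 4
te_Task 3 = (2 + 4·6 + 16)/6 = 42/6 = 7
te_Task 4 = (2 + 4·3 + 16)/6 = 30/6 = 5
te_Task 5 = (1 + 4·5 + 15)/6 = 36/6 = 6
te_Task 6 = (10 + 4·13 + 16)/6 = 78/6 = 13
te_Task 7 = (2 + 4·5 + 20)/6 = 42/6 = 7
te_Task 8 = (11 + 4·13 + 15)/6 = 78/6 = 13
te_Task 9 = (5 + 4·9 + 19)/6 = 60/6 = 10

Forward pass:
ES_Task 1 = 0; EF_Task 1 = 3
ES_Task 2 = 3; EF_Task 2 = 3+4 = 7
ES_Task 3 = 3; EF_Task 3 = 3+7 = 10
ES_Task 4 = 3; EF_Task 4 = 3+5 = 8
ES_Task 5 = max(EF_Task 2=7, EF_Task 4=8) = 8; EF_Task 5 = 8+6 = 14
ES_Task 6 = 7; EF_Task 6 = 7+13 = 20
ES_Task 7 = 3; EF_Task 7 = 3+7 = 10
ES_Task 8 = 10; EF_Task 8 = 10+13 = 23
ES_Task 9 = max(EF_Task 2=7, EF_Task 3=10, EF_Task 5=14, EF_Task 6=20, EF_Task 8=23) = 23; EF_Task 9 = 23+10 = 33
Expected project duration μ = 33 weeks. Critical path: Task 1 → Task 7 → Task 8 → Task 9.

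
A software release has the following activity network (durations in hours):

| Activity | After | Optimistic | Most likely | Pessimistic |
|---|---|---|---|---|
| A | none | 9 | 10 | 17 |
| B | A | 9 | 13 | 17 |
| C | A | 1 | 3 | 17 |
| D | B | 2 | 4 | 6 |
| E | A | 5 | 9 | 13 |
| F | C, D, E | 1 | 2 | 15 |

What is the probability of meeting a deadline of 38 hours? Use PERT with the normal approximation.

te_A = (9 + 4·10 + 17)/6 = 66/6 = 11; σ²_A = ((17−9)/6)² = 1.778
te_B = (9 + 4·13 + 17)/6 = 78/6 = 13; σ²_B = ((17−9)/6)² = 1.778
te_C = (1 + 4·3 + 17)/6 = 30/6 = 5; σ²_C = ((17−1)/6)² = 7.111
te_D = (2 + 4·4 + 6)/6 = 24/6 = 4; σ²_D = ((6−2)/6)² = 0.444
te_E = (5 + 4·9 + 13)/6 = 54/6 = 9; σ²_E = ((13−5)/6)² = 1.778
te_F = (1 + 4·2 + 15)/6 = 24/6 = 4; σ²_F = ((15−1)/6)² = 5.444

Forward pass:
ES_A = 0; EF_A = 11
ES_B = 11; EF_B = 11+13 = 24
ES_C = 11; EF_C = 11+5 = 16
ES_D = 24; EF_D = 24+4 = 28
ES_E = 11; EF_E = 11+9 = 20
ES_F = max(EF_C=16, EF_D=28, EF_E=20) = 28; EF_F = 28+4 = 32
Expected project duration μ = 32 hours. Critical path: A → B → D → F.

Variance along critical path = 1.778 + 1.778 + 0.444 + 5.444 = 9.444; σ = √9.444 = 3.073 hours.
Z = (38 − 32) / 3.073 = 1.952
P(T ≤ 38) = Φ(1.952) ≈ 0.975

0.975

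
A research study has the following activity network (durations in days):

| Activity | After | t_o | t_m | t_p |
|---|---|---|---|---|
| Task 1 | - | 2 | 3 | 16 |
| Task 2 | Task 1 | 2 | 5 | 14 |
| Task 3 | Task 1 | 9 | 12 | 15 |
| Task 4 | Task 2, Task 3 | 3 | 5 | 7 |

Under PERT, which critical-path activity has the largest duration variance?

te_Task 1 = (2 + 4·3 + 16)/6 = 30/6 = 5; σ²_Task 1 = ((16−2)/6)² = 5.444
te_Task 2 = (2 + 4·5 + 14)/6 = 36/6 = 6; σ²_Task 2 = ((14−2)/6)² = 4.000
te_Task 3 = (9 + 4·12 + 15)/6 = 72/6 = 12; σ²_Task 3 = ((15−9)/6)² = 1.000
te_Task 4 = (3 + 4·5 + 7)/6 = 30/6 = 5; σ²_Task 4 = ((7−3)/6)² = 0.444

Forward pass:
ES_Task 1 = 0; EF_Task 1 = 5
ES_Task 2 = 5; EF_Task 2 = 5+6 = 11
ES_Task 3 = 5; EF_Task 3 = 5+12 = 17
ES_Task 4 = max(EF_Task 2=11, EF_Task 3=17) = 17; EF_Task 4 = 17+5 = 22
Expected project duration μ = 22 days. Critical path: Task 1 → Task 3 → Task 4.

Variances on critical path: σ²_Task 1=5.444, σ²_Task 3=1.000, σ²_Task 4=0.444.
Largest is σ²_Task 1 = 5.444.

Task 1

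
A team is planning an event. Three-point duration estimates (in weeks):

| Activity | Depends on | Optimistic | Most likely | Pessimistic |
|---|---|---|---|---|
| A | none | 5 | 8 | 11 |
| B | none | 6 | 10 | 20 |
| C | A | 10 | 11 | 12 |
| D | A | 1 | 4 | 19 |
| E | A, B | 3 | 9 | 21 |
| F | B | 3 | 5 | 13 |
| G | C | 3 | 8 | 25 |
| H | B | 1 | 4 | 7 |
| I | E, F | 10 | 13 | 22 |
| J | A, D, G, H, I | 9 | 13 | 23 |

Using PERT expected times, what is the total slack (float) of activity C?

te_A = (5 + 4·8 + 11)/6 = 48/6 = 8
te_B = (6 + 4·10 + 20)/6 = 66/6 = 11
te_C = (10 + 4·11 + 12)/6 = 66/6 = 11
te_D = (1 + 4·4 + 19)/6 = 36/6 = 6
te_E = (3 + 4·9 + 21)/6 = 60/6 = 10
te_F = (3 + 4·5 + 13)/6 = 36/6 = 6
te_G = (3 + 4·8 + 25)/6 = 60/6 = 10
te_H = (1 + 4·4 + 7)/6 = 24/6 = 4
te_I = (10 + 4·13 + 22)/6 = 84/6 = 14
te_J = (9 + 4·13 + 23)/6 = 84/6 = 14

Forward pass:
ES_A = 0; EF_A = 8
ES_B = 0; EF_B = 11
ES_C = 8; EF_C = 8+11 = 19
ES_D = 8; EF_D = 8+6 = 14
ES_E = max(EF_A=8, EF_B=11) = 11; EF_E = 11+10 = 21
ES_F = 11; EF_F = 11+6 = 17
ES_G = 19; EF_G = 19+10 = 29
ES_H = 11; EF_H = 11+4 = 15
ES_I = max(EF_E=21, EF_F=17) = 21; EF_I = 21+14 = 35
ES_J = max(EF_A=8, EF_D=14, EF_G=29, EF_H=15, EF_I=35) = 35; EF_J = 35+14 = 49
Expected project duration μ = 49 weeks. Critical path: B → E → I → J.

Backward pass:
LF_J = 49; LS_J = 49−14 = 35
LF_I = LS_J = 35; LS_I = 35−14 = 21
LF_H = LS_J = 35; LS_H = 35−4 = 31
LF_G = LS_J = 35; LS_G = 35−10 = 25
LF_F = LS_I = 21; LS_F = 21−6 = 15
LF_E = LS_I = 21; LS_E = 21−10 = 11
LF_D = LS_J = 35; LS_D = 35−6 = 29
LF_C = LS_G = 25; LS_C = 25−11 = 14
LF_B = min(LS_E=11, LS_F=15, LS_H=31) = 11; LS_B = 11−11 = 0
LF_A = min(LS_C=14, LS_D=29, LS_E=11, LS_J=35) = 11; LS_A = 11−8 = 3
Slack_C = LS_C − ES_C = 14 − 8 = 6

6 weeks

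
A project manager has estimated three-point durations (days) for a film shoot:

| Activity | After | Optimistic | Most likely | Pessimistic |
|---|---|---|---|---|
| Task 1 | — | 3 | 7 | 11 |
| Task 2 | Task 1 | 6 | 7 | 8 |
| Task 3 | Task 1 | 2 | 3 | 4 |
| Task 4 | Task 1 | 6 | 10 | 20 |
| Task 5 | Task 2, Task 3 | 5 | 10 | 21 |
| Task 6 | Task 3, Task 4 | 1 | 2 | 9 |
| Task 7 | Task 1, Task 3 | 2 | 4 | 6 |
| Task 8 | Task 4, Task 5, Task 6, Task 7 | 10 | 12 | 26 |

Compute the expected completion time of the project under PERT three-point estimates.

te_Task 1 = (3 + 4·7 + 11)/6 = 42/6 = 7
te_Task 2 = (6 + 4·7 + 8)/6 = 42/6 = 7
te_Task 3 = (2 + 4·3 + 4)/6 = 18/6 = 3
te_Task 4 = (6 + 4·10 + 20)/6 = 66/6 = 11
te_Task 5 = (5 + 4·10 + 21)/6 = 66/6 = 11
te_Task 6 = (1 + 4·2 + 9)/6 = 18/6 = 3
te_Task 7 = (2 + 4·4 + 6)/6 = 24/6 = 4
te_Task 8 = (10 + 4·12 + 26)/6 = 84/6 = 14

Forward pass:
ES_Task 1 = 0; EF_Task 1 = 7
ES_Task 2 = 7; EF_Task 2 = 7+7 = 14
ES_Task 3 = 7; EF_Task 3 = 7+3 = 10
ES_Task 4 = 7; EF_Task 4 = 7+11 = 18
ES_Task 5 = max(EF_Task 2=14, EF_Task 3=10) = 14; EF_Task 5 = 14+11 = 25
ES_Task 6 = max(EF_Task 3=10, EF_Task 4=18) = 18; EF_Task 6 = 18+3 = 21
ES_Task 7 = max(EF_Task 1=7, EF_Task 3=10) = 10; EF_Task 7 = 10+4 = 14
ES_Task 8 = max(EF_Task 4=18, EF_Task 5=25, EF_Task 6=21, EF_Task 7=14) = 25; EF_Task 8 = 25+14 = 39
Expected project duration μ = 39 days. Critical path: Task 1 → Task 2 → Task 5 → Task 8.

39 days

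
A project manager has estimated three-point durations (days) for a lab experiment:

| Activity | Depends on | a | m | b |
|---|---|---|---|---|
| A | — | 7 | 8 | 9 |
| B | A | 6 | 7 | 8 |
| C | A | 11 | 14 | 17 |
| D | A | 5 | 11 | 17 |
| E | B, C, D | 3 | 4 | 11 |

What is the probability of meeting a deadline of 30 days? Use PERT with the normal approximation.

0.961

te_A = (7 + 4·8 + 9)/6 = 48/6 = 8; σ²_A = ((9−7)/6)² = 0.111
te_B = (6 + 4·7 + 8)/6 = 42/6 = 7; σ²_B = ((8−6)/6)² = 0.111
te_C = (11 + 4·14 + 17)/6 = 84/6 = 14; σ²_C = ((17−11)/6)² = 1.000
te_D = (5 + 4·11 + 17)/6 = 66/6 = 11; σ²_D = ((17−5)/6)² = 4.000
te_E = (3 + 4·4 + 11)/6 = 30/6 = 5; σ²_E = ((11−3)/6)² = 1.778

Forward pass:
ES_A = 0; EF_A = 8
ES_B = 8; EF_B = 8+7 = 15
ES_C = 8; EF_C = 8+14 = 22
ES_D = 8; EF_D = 8+11 = 19
ES_E = max(EF_B=15, EF_C=22, EF_D=19) = 22; EF_E = 22+5 = 27
Expected project duration μ = 27 days. Critical path: A → C → E.

Variance along critical path = 0.111 + 1.000 + 1.778 = 2.889; σ = √2.889 = 1.700 days.
Z = (30 − 27) / 1.700 = 1.765
P(T ≤ 30) = Φ(1.765) ≈ 0.961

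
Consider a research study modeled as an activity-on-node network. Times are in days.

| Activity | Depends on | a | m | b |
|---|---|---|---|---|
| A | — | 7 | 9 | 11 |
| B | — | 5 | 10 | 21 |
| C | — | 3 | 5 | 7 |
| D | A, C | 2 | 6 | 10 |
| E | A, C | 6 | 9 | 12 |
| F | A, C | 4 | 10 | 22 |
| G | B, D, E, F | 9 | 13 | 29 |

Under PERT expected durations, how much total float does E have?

2 days

te_A = (7 + 4·9 + 11)/6 = 54/6 = 9
te_B = (5 + 4·10 + 21)/6 = 66/6 = 11
te_C = (3 + 4·5 + 7)/6 = 30/6 = 5
te_D = (2 + 4·6 + 10)/6 = 36/6 = 6
te_E = (6 + 4·9 + 12)/6 = 54/6 = 9
te_F = (4 + 4·10 + 22)/6 = 66/6 = 11
te_G = (9 + 4·13 + 29)/6 = 90/6 = 15

Forward pass:
ES_A = 0; EF_A = 9
ES_B = 0; EF_B = 11
ES_C = 0; EF_C = 5
ES_D = max(EF_A=9, EF_C=5) = 9; EF_D = 9+6 = 15
ES_E = max(EF_A=9, EF_C=5) = 9; EF_E = 9+9 = 18
ES_F = max(EF_A=9, EF_C=5) = 9; EF_F = 9+11 = 20
ES_G = max(EF_B=11, EF_D=15, EF_E=18, EF_F=20) = 20; EF_G = 20+15 = 35
Expected project duration μ = 35 days. Critical path: A → F → G.

Backward pass:
LF_G = 35; LS_G = 35−15 = 20
LF_F = LS_G = 20; LS_F = 20−11 = 9
LF_E = LS_G = 20; LS_E = 20−9 = 11
LF_D = LS_G = 20; LS_D = 20−6 = 14
LF_C = min(LS_D=14, LS_E=11, LS_F=9) = 9; LS_C = 9−5 = 4
LF_B = LS_G = 20; LS_B = 20−11 = 9
LF_A = min(LS_D=14, LS_E=11, LS_F=9) = 9; LS_A = 9−9 = 0
Slack_E = LS_E − ES_E = 11 − 9 = 2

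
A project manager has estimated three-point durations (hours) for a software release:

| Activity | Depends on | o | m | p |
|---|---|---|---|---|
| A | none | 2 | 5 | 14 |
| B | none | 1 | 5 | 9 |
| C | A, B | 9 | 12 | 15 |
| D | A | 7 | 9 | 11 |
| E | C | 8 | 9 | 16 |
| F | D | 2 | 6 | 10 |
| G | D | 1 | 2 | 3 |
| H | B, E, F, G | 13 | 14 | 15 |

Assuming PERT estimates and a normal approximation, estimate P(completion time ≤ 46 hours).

te_A = (2 + 4·5 + 14)/6 = 36/6 = 6; σ²_A = ((14−2)/6)² = 4.000
te_B = (1 + 4·5 + 9)/6 = 30/6 = 5; σ²_B = ((9−1)/6)² = 1.778
te_C = (9 + 4·12 + 15)/6 = 72/6 = 12; σ²_C = ((15−9)/6)² = 1.000
te_D = (7 + 4·9 + 11)/6 = 54/6 = 9; σ²_D = ((11−7)/6)² = 0.444
te_E = (8 + 4·9 + 16)/6 = 60/6 = 10; σ²_E = ((16−8)/6)² = 1.778
te_F = (2 + 4·6 + 10)/6 = 36/6 = 6; σ²_F = ((10−2)/6)² = 1.778
te_G = (1 + 4·2 + 3)/6 = 12/6 = 2; σ²_G = ((3−1)/6)² = 0.111
te_H = (13 + 4·14 + 15)/6 = 84/6 = 14; σ²_H = ((15−13)/6)² = 0.111

Forward pass:
ES_A = 0; EF_A = 6
ES_B = 0; EF_B = 5
ES_C = max(EF_A=6, EF_B=5) = 6; EF_C = 6+12 = 18
ES_D = 6; EF_D = 6+9 = 15
ES_E = 18; EF_E = 18+10 = 28
ES_F = 15; EF_F = 15+6 = 21
ES_G = 15; EF_G = 15+2 = 17
ES_H = max(EF_B=5, EF_E=28, EF_F=21, EF_G=17) = 28; EF_H = 28+14 = 42
Expected project duration μ = 42 hours. Critical path: A → C → E → H.

Variance along critical path = 4.000 + 1.000 + 1.778 + 0.111 = 6.889; σ = √6.889 = 2.625 hours.
Z = (46 − 42) / 2.625 = 1.524
P(T ≤ 46) = Φ(1.524) ≈ 0.936

0.936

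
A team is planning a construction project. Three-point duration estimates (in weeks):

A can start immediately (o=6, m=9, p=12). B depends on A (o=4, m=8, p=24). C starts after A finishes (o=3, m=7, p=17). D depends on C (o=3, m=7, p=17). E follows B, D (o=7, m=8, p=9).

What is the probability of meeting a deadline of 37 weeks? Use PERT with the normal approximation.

0.876

te_A = (6 + 4·9 + 12)/6 = 54/6 = 9; σ²_A = ((12−6)/6)² = 1.000
te_B = (4 + 4·8 + 24)/6 = 60/6 = 10; σ²_B = ((24−4)/6)² = 11.111
te_C = (3 + 4·7 + 17)/6 = 48/6 = 8; σ²_C = ((17−3)/6)² = 5.444
te_D = (3 + 4·7 + 17)/6 = 48/6 = 8; σ²_D = ((17−3)/6)² = 5.444
te_E = (7 + 4·8 + 9)/6 = 48/6 = 8; σ²_E = ((9−7)/6)² = 0.111

Forward pass:
ES_A = 0; EF_A = 9
ES_B = 9; EF_B = 9+10 = 19
ES_C = 9; EF_C = 9+8 = 17
ES_D = 17; EF_D = 17+8 = 25
ES_E = max(EF_B=19, EF_D=25) = 25; EF_E = 25+8 = 33
Expected project duration μ = 33 weeks. Critical path: A → C → D → E.

Variance along critical path = 1.000 + 5.444 + 5.444 + 0.111 = 12.000; σ = √12.000 = 3.464 weeks.
Z = (37 − 33) / 3.464 = 1.155
P(T ≤ 37) = Φ(1.155) ≈ 0.876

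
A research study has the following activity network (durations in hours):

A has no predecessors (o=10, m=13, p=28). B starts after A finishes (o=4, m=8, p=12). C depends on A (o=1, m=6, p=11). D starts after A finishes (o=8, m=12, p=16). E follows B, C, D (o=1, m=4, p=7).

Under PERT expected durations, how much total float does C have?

6 hours

te_A = (10 + 4·13 + 28)/6 = 90/6 = 15
te_B = (4 + 4·8 + 12)/6 = 48/6 = 8
te_C = (1 + 4·6 + 11)/6 = 36/6 = 6
te_D = (8 + 4·12 + 16)/6 = 72/6 = 12
te_E = (1 + 4·4 + 7)/6 = 24/6 = 4

Forward pass:
ES_A = 0; EF_A = 15
ES_B = 15; EF_B = 15+8 = 23
ES_C = 15; EF_C = 15+6 = 21
ES_D = 15; EF_D = 15+12 = 27
ES_E = max(EF_B=23, EF_C=21, EF_D=27) = 27; EF_E = 27+4 = 31
Expected project duration μ = 31 hours. Critical path: A → D → E.

Backward pass:
LF_E = 31; LS_E = 31−4 = 27
LF_D = LS_E = 27; LS_D = 27−12 = 15
LF_C = LS_E = 27; LS_C = 27−6 = 21
LF_B = LS_E = 27; LS_B = 27−8 = 19
LF_A = min(LS_B=19, LS_C=21, LS_D=15) = 15; LS_A = 15−15 = 0
Slack_C = LS_C − ES_C = 21 − 15 = 6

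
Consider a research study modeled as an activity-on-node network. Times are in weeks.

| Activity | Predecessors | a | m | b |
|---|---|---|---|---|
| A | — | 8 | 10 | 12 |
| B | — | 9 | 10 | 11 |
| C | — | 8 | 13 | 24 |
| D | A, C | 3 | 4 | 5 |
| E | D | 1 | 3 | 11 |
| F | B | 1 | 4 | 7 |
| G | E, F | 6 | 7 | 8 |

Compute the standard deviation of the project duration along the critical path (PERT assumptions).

3.18 weeks

te_A = (8 + 4·10 + 12)/6 = 60/6 = 10; σ²_A = ((12−8)/6)² = 0.444
te_B = (9 + 4·10 + 11)/6 = 60/6 = 10; σ²_B = ((11−9)/6)² = 0.111
te_C = (8 + 4·13 + 24)/6 = 84/6 = 14; σ²_C = ((24−8)/6)² = 7.111
te_D = (3 + 4·4 + 5)/6 = 24/6 = 4; σ²_D = ((5−3)/6)² = 0.111
te_E = (1 + 4·3 + 11)/6 = 24/6 = 4; σ²_E = ((11−1)/6)² = 2.778
te_F = (1 + 4·4 + 7)/6 = 24/6 = 4; σ²_F = ((7−1)/6)² = 1.000
te_G = (6 + 4·7 + 8)/6 = 42/6 = 7; σ²_G = ((8−6)/6)² = 0.111

Forward pass:
ES_A = 0; EF_A = 10
ES_B = 0; EF_B = 10
ES_C = 0; EF_C = 14
ES_D = max(EF_A=10, EF_C=14) = 14; EF_D = 14+4 = 18
ES_E = 18; EF_E = 18+4 = 22
ES_F = 10; EF_F = 10+4 = 14
ES_G = max(EF_E=22, EF_F=14) = 22; EF_G = 22+7 = 29
Expected project duration μ = 29 weeks. Critical path: C → D → E → G.

Variance along critical path = 7.111 + 0.111 + 2.778 + 0.111 = 10.111
σ = √10.111 = 3.180 weeks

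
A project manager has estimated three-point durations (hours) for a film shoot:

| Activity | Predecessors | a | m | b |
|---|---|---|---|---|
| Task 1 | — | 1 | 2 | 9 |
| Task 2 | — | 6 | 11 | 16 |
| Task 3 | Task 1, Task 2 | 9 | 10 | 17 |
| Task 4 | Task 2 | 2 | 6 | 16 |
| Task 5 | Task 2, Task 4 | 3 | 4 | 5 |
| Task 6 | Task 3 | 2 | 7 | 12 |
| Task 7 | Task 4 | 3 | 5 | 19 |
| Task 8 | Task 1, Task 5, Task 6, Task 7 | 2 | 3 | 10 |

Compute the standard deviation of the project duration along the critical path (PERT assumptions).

te_Task 1 = (1 + 4·2 + 9)/6 = 18/6 = 3; σ²_Task 1 = ((9−1)/6)² = 1.778
te_Task 2 = (6 + 4·11 + 16)/6 = 66/6 = 11; σ²_Task 2 = ((16−6)/6)² = 2.778
te_Task 3 = (9 + 4·10 + 17)/6 = 66/6 = 11; σ²_Task 3 = ((17−9)/6)² = 1.778
te_Task 4 = (2 + 4·6 + 16)/6 = 42/6 = 7; σ²_Task 4 = ((16−2)/6)² = 5.444
te_Task 5 = (3 + 4·4 + 5)/6 = 24/6 = 4; σ²_Task 5 = ((5−3)/6)² = 0.111
te_Task 6 = (2 + 4·7 + 12)/6 = 42/6 = 7; σ²_Task 6 = ((12−2)/6)² = 2.778
te_Task 7 = (3 + 4·5 + 19)/6 = 42/6 = 7; σ²_Task 7 = ((19−3)/6)² = 7.111
te_Task 8 = (2 + 4·3 + 10)/6 = 24/6 = 4; σ²_Task 8 = ((10−2)/6)² = 1.778

Forward pass:
ES_Task 1 = 0; EF_Task 1 = 3
ES_Task 2 = 0; EF_Task 2 = 11
ES_Task 3 = max(EF_Task 1=3, EF_Task 2=11) = 11; EF_Task 3 = 11+11 = 22
ES_Task 4 = 11; EF_Task 4 = 11+7 = 18
ES_Task 5 = max(EF_Task 2=11, EF_Task 4=18) = 18; EF_Task 5 = 18+4 = 22
ES_Task 6 = 22; EF_Task 6 = 22+7 = 29
ES_Task 7 = 18; EF_Task 7 = 18+7 = 25
ES_Task 8 = max(EF_Task 1=3, EF_Task 5=22, EF_Task 6=29, EF_Task 7=25) = 29; EF_Task 8 = 29+4 = 33
Expected project duration μ = 33 hours. Critical path: Task 2 → Task 3 → Task 6 → Task 8.

Variance along critical path = 2.778 + 1.778 + 2.778 + 1.778 = 9.111
σ = √9.111 = 3.018 hours

3.02 hours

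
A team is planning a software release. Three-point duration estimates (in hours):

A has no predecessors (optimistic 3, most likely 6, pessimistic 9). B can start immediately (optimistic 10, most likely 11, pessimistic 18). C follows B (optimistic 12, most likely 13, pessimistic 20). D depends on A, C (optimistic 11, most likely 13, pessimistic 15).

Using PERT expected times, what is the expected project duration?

te_A = (3 + 4·6 + 9)/6 = 36/6 = 6
te_B = (10 + 4·11 + 18)/6 = 72/6 = 12
te_C = (12 + 4·13 + 20)/6 = 84/6 = 14
te_D = (11 + 4·13 + 15)/6 = 78/6 = 13

Forward pass:
ES_A = 0; EF_A = 6
ES_B = 0; EF_B = 12
ES_C = 12; EF_C = 12+14 = 26
ES_D = max(EF_A=6, EF_C=26) = 26; EF_D = 26+13 = 39
Expected project duration μ = 39 hours. Critical path: B → C → D.

39 hours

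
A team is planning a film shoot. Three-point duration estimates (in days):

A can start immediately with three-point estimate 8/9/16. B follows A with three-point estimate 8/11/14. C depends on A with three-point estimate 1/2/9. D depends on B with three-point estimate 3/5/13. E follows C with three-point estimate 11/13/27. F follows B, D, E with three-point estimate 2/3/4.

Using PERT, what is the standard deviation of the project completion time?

3.28 days

te_A = (8 + 4·9 + 16)/6 = 60/6 = 10; σ²_A = ((16−8)/6)² = 1.778
te_B = (8 + 4·11 + 14)/6 = 66/6 = 11; σ²_B = ((14−8)/6)² = 1.000
te_C = (1 + 4·2 + 9)/6 = 18/6 = 3; σ²_C = ((9−1)/6)² = 1.778
te_D = (3 + 4·5 + 13)/6 = 36/6 = 6; σ²_D = ((13−3)/6)² = 2.778
te_E = (11 + 4·13 + 27)/6 = 90/6 = 15; σ²_E = ((27−11)/6)² = 7.111
te_F = (2 + 4·3 + 4)/6 = 18/6 = 3; σ²_F = ((4−2)/6)² = 0.111

Forward pass:
ES_A = 0; EF_A = 10
ES_B = 10; EF_B = 10+11 = 21
ES_C = 10; EF_C = 10+3 = 13
ES_D = 21; EF_D = 21+6 = 27
ES_E = 13; EF_E = 13+15 = 28
ES_F = max(EF_B=21, EF_D=27, EF_E=28) = 28; EF_F = 28+3 = 31
Expected project duration μ = 31 days. Critical path: A → C → E → F.

Variance along critical path = 1.778 + 1.778 + 7.111 + 0.111 = 10.778
σ = √10.778 = 3.283 days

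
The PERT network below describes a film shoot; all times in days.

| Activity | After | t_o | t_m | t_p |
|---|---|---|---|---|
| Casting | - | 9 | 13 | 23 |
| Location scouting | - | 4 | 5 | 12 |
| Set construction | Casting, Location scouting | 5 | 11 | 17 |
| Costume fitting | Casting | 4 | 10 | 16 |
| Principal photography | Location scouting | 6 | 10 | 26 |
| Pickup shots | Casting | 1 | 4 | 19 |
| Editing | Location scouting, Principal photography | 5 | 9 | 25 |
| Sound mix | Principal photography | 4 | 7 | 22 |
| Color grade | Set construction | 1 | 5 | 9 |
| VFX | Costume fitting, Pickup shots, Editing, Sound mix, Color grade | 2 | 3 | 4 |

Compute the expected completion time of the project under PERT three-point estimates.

te_Casting = (9 + 4·13 + 23)/6 = 84/6 = 14
te_Location scouting = (4 + 4·5 + 12)/6 = 36/6 = 6
te_Set construction = (5 + 4·11 + 17)/6 = 66/6 = 11
te_Costume fitting = (4 + 4·10 + 16)/6 = 60/6 = 10
te_Principal photography = (6 + 4·10 + 26)/6 = 72/6 = 12
te_Pickup shots = (1 + 4·4 + 19)/6 = 36/6 = 6
te_Editing = (5 + 4·9 + 25)/6 = 66/6 = 11
te_Sound mix = (4 + 4·7 + 22)/6 = 54/6 = 9
te_Color grade = (1 + 4·5 + 9)/6 = 30/6 = 5
te_VFX = (2 + 4·3 + 4)/6 = 18/6 = 3

Forward pass:
ES_Casting = 0; EF_Casting = 14
ES_Location scouting = 0; EF_Location scouting = 6
ES_Set construction = max(EF_Casting=14, EF_Location scouting=6) = 14; EF_Set construction = 14+11 = 25
ES_Costume fitting = 14; EF_Costume fitting = 14+10 = 24
ES_Principal photography = 6; EF_Principal photography = 6+12 = 18
ES_Pickup shots = 14; EF_Pickup shots = 14+6 = 20
ES_Editing = max(EF_Location scouting=6, EF_Principal photography=18) = 18; EF_Editing = 18+11 = 29
ES_Sound mix = 18; EF_Sound mix = 18+9 = 27
ES_Color grade = 25; EF_Color grade = 25+5 = 30
ES_VFX = max(EF_Costume fitting=24, EF_Pickup shots=20, EF_Editing=29, EF_Sound mix=27, EF_Color grade=30) = 30; EF_VFX = 30+3 = 33
Expected project duration μ = 33 days. Critical path: Casting → Set construction → Color grade → VFX.

33 days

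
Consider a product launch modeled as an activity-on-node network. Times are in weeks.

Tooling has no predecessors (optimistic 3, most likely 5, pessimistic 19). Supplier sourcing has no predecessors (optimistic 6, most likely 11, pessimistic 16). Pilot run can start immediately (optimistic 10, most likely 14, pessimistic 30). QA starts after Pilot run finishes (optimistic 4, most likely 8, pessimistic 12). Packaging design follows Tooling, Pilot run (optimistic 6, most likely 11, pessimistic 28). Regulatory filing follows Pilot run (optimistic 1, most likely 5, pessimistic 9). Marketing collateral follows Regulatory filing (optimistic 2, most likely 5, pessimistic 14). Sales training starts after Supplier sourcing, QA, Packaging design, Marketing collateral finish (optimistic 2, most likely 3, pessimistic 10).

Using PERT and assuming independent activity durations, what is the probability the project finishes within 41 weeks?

te_Tooling = (3 + 4·5 + 19)/6 = 42/6 = 7; σ²_Tooling = ((19−3)/6)² = 7.111
te_Supplier sourcing = (6 + 4·11 + 16)/6 = 66/6 = 11; σ²_Supplier sourcing = ((16−6)/6)² = 2.778
te_Pilot run = (10 + 4·14 + 30)/6 = 96/6 = 16; σ²_Pilot run = ((30−10)/6)² = 11.111
te_QA = (4 + 4·8 + 12)/6 = 48/6 = 8; σ²_QA = ((12−4)/6)² = 1.778
te_Packaging design = (6 + 4·11 + 28)/6 = 78/6 = 13; σ²_Packaging design = ((28−6)/6)² = 13.444
te_Regulatory filing = (1 + 4·5 + 9)/6 = 30/6 = 5; σ²_Regulatory filing = ((9−1)/6)² = 1.778
te_Marketing collateral = (2 + 4·5 + 14)/6 = 36/6 = 6; σ²_Marketing collateral = ((14−2)/6)² = 4.000
te_Sales training = (2 + 4·3 + 10)/6 = 24/6 = 4; σ²_Sales training = ((10−2)/6)² = 1.778

Forward pass:
ES_Tooling = 0; EF_Tooling = 7
ES_Supplier sourcing = 0; EF_Supplier sourcing = 11
ES_Pilot run = 0; EF_Pilot run = 16
ES_QA = 16; EF_QA = 16+8 = 24
ES_Packaging design = max(EF_Tooling=7, EF_Pilot run=16) = 16; EF_Packaging design = 16+13 = 29
ES_Regulatory filing = 16; EF_Regulatory filing = 16+5 = 21
ES_Marketing collateral = 21; EF_Marketing collateral = 21+6 = 27
ES_Sales training = max(EF_Supplier sourcing=11, EF_QA=24, EF_Packaging design=29, EF_Marketing collateral=27) = 29; EF_Sales training = 29+4 = 33
Expected project duration μ = 33 weeks. Critical path: Pilot run → Packaging design → Sales training.

Variance along critical path = 11.111 + 13.444 + 1.778 = 26.333; σ = √26.333 = 5.132 weeks.
Z = (41 − 33) / 5.132 = 1.559
P(T ≤ 41) = Φ(1.559) ≈ 0.940

0.940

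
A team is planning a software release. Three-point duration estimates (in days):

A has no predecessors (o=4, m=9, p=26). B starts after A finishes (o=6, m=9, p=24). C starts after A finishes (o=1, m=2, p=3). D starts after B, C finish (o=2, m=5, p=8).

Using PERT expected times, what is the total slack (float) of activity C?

9 days

te_A = (4 + 4·9 + 26)/6 = 66/6 = 11
te_B = (6 + 4·9 + 24)/6 = 66/6 = 11
te_C = (1 + 4·2 + 3)/6 = 12/6 = 2
te_D = (2 + 4·5 + 8)/6 = 30/6 = 5

Forward pass:
ES_A = 0; EF_A = 11
ES_B = 11; EF_B = 11+11 = 22
ES_C = 11; EF_C = 11+2 = 13
ES_D = max(EF_B=22, EF_C=13) = 22; EF_D = 22+5 = 27
Expected project duration μ = 27 days. Critical path: A → B → D.

Backward pass:
LF_D = 27; LS_D = 27−5 = 22
LF_C = LS_D = 22; LS_C = 22−2 = 20
LF_B = LS_D = 22; LS_B = 22−11 = 11
LF_A = min(LS_B=11, LS_C=20) = 11; LS_A = 11−11 = 0
Slack_C = LS_C − ES_C = 20 − 11 = 9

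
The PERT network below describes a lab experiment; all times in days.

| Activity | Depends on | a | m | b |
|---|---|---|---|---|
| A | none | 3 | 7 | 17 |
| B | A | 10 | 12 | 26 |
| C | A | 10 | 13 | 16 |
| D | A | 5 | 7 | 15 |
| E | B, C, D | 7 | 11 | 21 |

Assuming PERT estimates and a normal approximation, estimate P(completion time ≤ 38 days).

0.827

te_A = (3 + 4·7 + 17)/6 = 48/6 = 8; σ²_A = ((17−3)/6)² = 5.444
te_B = (10 + 4·12 + 26)/6 = 84/6 = 14; σ²_B = ((26−10)/6)² = 7.111
te_C = (10 + 4·13 + 16)/6 = 78/6 = 13; σ²_C = ((16−10)/6)² = 1.000
te_D = (5 + 4·7 + 15)/6 = 48/6 = 8; σ²_D = ((15−5)/6)² = 2.778
te_E = (7 + 4·11 + 21)/6 = 72/6 = 12; σ²_E = ((21−7)/6)² = 5.444

Forward pass:
ES_A = 0; EF_A = 8
ES_B = 8; EF_B = 8+14 = 22
ES_C = 8; EF_C = 8+13 = 21
ES_D = 8; EF_D = 8+8 = 16
ES_E = max(EF_B=22, EF_C=21, EF_D=16) = 22; EF_E = 22+12 = 34
Expected project duration μ = 34 days. Critical path: A → B → E.

Variance along critical path = 5.444 + 7.111 + 5.444 = 18.000; σ = √18.000 = 4.243 days.
Z = (38 − 34) / 4.243 = 0.943
P(T ≤ 38) = Φ(0.943) ≈ 0.827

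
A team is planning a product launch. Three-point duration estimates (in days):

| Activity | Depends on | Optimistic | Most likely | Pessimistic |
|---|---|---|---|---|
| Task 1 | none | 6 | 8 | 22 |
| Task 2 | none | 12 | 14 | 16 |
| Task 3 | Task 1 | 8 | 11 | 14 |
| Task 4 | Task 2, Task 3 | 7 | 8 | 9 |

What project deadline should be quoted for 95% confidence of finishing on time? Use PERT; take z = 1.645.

te_Task 1 = (6 + 4·8 + 22)/6 = 60/6 = 10; σ²_Task 1 = ((22−6)/6)² = 7.111
te_Task 2 = (12 + 4·14 + 16)/6 = 84/6 = 14; σ²_Task 2 = ((16−12)/6)² = 0.444
te_Task 3 = (8 + 4·11 + 14)/6 = 66/6 = 11; σ²_Task 3 = ((14−8)/6)² = 1.000
te_Task 4 = (7 + 4·8 + 9)/6 = 48/6 = 8; σ²_Task 4 = ((9−7)/6)² = 0.111

Forward pass:
ES_Task 1 = 0; EF_Task 1 = 10
ES_Task 2 = 0; EF_Task 2 = 14
ES_Task 3 = 10; EF_Task 3 = 10+11 = 21
ES_Task 4 = max(EF_Task 2=14, EF_Task 3=21) = 21; EF_Task 4 = 21+8 = 29
Expected project duration μ = 29 days. Critical path: Task 1 → Task 3 → Task 4.

Variance along critical path = 7.111 + 1.000 + 0.111 = 8.222; σ = 2.867 days.
D = μ + z·σ = 29 + 1.645·2.867 = 33.7 days

33.7 days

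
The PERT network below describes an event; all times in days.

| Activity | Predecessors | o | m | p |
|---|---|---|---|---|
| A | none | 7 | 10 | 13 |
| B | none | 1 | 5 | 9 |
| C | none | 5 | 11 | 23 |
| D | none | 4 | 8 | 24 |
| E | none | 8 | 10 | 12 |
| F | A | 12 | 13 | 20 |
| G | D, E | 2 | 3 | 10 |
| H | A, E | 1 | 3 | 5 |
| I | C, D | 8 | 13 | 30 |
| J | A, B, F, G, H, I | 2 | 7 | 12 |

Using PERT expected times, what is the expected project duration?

34 days

te_A = (7 + 4·10 + 13)/6 = 60/6 = 10
te_B = (1 + 4·5 + 9)/6 = 30/6 = 5
te_C = (5 + 4·11 + 23)/6 = 72/6 = 12
te_D = (4 + 4·8 + 24)/6 = 60/6 = 10
te_E = (8 + 4·10 + 12)/6 = 60/6 = 10
te_F = (12 + 4·13 + 20)/6 = 84/6 = 14
te_G = (2 + 4·3 + 10)/6 = 24/6 = 4
te_H = (1 + 4·3 + 5)/6 = 18/6 = 3
te_I = (8 + 4·13 + 30)/6 = 90/6 = 15
te_J = (2 + 4·7 + 12)/6 = 42/6 = 7

Forward pass:
ES_A = 0; EF_A = 10
ES_B = 0; EF_B = 5
ES_C = 0; EF_C = 12
ES_D = 0; EF_D = 10
ES_E = 0; EF_E = 10
ES_F = 10; EF_F = 10+14 = 24
ES_G = max(EF_D=10, EF_E=10) = 10; EF_G = 10+4 = 14
ES_H = max(EF_A=10, EF_E=10) = 10; EF_H = 10+3 = 13
ES_I = max(EF_C=12, EF_D=10) = 12; EF_I = 12+15 = 27
ES_J = max(EF_A=10, EF_B=5, EF_F=24, EF_G=14, EF_H=13, EF_I=27) = 27; EF_J = 27+7 = 34
Expected project duration μ = 34 days. Critical path: C → I → J.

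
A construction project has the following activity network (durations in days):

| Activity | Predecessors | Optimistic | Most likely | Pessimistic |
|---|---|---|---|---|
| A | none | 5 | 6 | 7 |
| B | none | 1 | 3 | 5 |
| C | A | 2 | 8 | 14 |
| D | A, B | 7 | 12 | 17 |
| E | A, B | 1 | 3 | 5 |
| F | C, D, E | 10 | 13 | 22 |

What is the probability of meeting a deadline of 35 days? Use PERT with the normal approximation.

te_A = (5 + 4·6 + 7)/6 = 36/6 = 6; σ²_A = ((7−5)/6)² = 0.111
te_B = (1 + 4·3 + 5)/6 = 18/6 = 3; σ²_B = ((5−1)/6)² = 0.444
te_C = (2 + 4·8 + 14)/6 = 48/6 = 8; σ²_C = ((14−2)/6)² = 4.000
te_D = (7 + 4·12 + 17)/6 = 72/6 = 12; σ²_D = ((17−7)/6)² = 2.778
te_E = (1 + 4·3 + 5)/6 = 18/6 = 3; σ²_E = ((5−1)/6)² = 0.444
te_F = (10 + 4·13 + 22)/6 = 84/6 = 14; σ²_F = ((22−10)/6)² = 4.000

Forward pass:
ES_A = 0; EF_A = 6
ES_B = 0; EF_B = 3
ES_C = 6; EF_C = 6+8 = 14
ES_D = max(EF_A=6, EF_B=3) = 6; EF_D = 6+12 = 18
ES_E = max(EF_A=6, EF_B=3) = 6; EF_E = 6+3 = 9
ES_F = max(EF_C=14, EF_D=18, EF_E=9) = 18; EF_F = 18+14 = 32
Expected project duration μ = 32 days. Critical path: A → D → F.

Variance along critical path = 0.111 + 2.778 + 4.000 = 6.889; σ = √6.889 = 2.625 days.
Z = (35 − 32) / 2.625 = 1.143
P(T ≤ 35) = Φ(1.143) ≈ 0.873

0.873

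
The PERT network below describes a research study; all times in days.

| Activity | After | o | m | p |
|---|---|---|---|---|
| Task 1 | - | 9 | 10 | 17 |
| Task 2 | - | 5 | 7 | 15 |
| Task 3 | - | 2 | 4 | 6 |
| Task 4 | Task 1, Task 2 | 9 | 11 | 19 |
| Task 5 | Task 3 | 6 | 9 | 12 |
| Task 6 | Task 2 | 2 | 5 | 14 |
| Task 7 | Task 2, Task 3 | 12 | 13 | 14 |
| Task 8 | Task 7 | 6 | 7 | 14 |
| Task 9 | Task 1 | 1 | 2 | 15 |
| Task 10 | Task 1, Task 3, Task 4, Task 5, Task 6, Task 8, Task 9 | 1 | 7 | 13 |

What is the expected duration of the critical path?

te_Task 1 = (9 + 4·10 + 17)/6 = 66/6 = 11
te_Task 2 = (5 + 4·7 + 15)/6 = 48/6 = 8
te_Task 3 = (2 + 4·4 + 6)/6 = 24/6 = 4
te_Task 4 = (9 + 4·11 + 19)/6 = 72/6 = 12
te_Task 5 = (6 + 4·9 + 12)/6 = 54/6 = 9
te_Task 6 = (2 + 4·5 + 14)/6 = 36/6 = 6
te_Task 7 = (12 + 4·13 + 14)/6 = 78/6 = 13
te_Task 8 = (6 + 4·7 + 14)/6 = 48/6 = 8
te_Task 9 = (1 + 4·2 + 15)/6 = 24/6 = 4
te_Task 10 = (1 + 4·7 + 13)/6 = 42/6 = 7

Forward pass:
ES_Task 1 = 0; EF_Task 1 = 11
ES_Task 2 = 0; EF_Task 2 = 8
ES_Task 3 = 0; EF_Task 3 = 4
ES_Task 4 = max(EF_Task 1=11, EF_Task 2=8) = 11; EF_Task 4 = 11+12 = 23
ES_Task 5 = 4; EF_Task 5 = 4+9 = 13
ES_Task 6 = 8; EF_Task 6 = 8+6 = 14
ES_Task 7 = max(EF_Task 2=8, EF_Task 3=4) = 8; EF_Task 7 = 8+13 = 21
ES_Task 8 = 21; EF_Task 8 = 21+8 = 29
ES_Task 9 = 11; EF_Task 9 = 11+4 = 15
ES_Task 10 = max(EF_Task 1=11, EF_Task 3=4, EF_Task 4=23, EF_Task 5=13, EF_Task 6=14, EF_Task 8=29, EF_Task 9=15) = 29; EF_Task 10 = 29+7 = 36
Expected project duration μ = 36 days. Critical path: Task 2 → Task 7 → Task 8 → Task 10.

36 days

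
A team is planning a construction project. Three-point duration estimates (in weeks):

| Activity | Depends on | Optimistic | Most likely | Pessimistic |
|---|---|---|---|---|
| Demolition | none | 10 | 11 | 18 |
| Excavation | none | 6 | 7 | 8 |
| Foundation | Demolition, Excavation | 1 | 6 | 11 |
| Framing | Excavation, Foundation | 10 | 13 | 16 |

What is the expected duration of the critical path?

31 weeks

te_Demolition = (10 + 4·11 + 18)/6 = 72/6 = 12
te_Excavation = (6 + 4·7 + 8)/6 = 42/6 = 7
te_Foundation = (1 + 4·6 + 11)/6 = 36/6 = 6
te_Framing = (10 + 4·13 + 16)/6 = 78/6 = 13

Forward pass:
ES_Demolition = 0; EF_Demolition = 12
ES_Excavation = 0; EF_Excavation = 7
ES_Foundation = max(EF_Demolition=12, EF_Excavation=7) = 12; EF_Foundation = 12+6 = 18
ES_Framing = max(EF_Excavation=7, EF_Foundation=18) = 18; EF_Framing = 18+13 = 31
Expected project duration μ = 31 weeks. Critical path: Demolition → Foundation → Framing.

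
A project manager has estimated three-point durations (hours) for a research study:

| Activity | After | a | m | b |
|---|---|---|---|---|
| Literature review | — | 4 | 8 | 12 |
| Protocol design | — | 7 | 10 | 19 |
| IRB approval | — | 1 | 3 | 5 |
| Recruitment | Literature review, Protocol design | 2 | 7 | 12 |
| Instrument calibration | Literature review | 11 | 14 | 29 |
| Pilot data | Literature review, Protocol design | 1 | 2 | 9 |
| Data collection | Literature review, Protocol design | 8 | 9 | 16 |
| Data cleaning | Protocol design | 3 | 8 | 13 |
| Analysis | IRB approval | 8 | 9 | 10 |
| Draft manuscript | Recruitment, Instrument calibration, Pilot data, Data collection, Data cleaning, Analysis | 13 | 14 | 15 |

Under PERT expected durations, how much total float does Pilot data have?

te_Literature review = (4 + 4·8 + 12)/6 = 48/6 = 8
te_Protocol design = (7 + 4·10 + 19)/6 = 66/6 = 11
te_IRB approval = (1 + 4·3 + 5)/6 = 18/6 = 3
te_Recruitment = (2 + 4·7 + 12)/6 = 42/6 = 7
te_Instrument calibration = (11 + 4·14 + 29)/6 = 96/6 = 16
te_Pilot data = (1 + 4·2 + 9)/6 = 18/6 = 3
te_Data collection = (8 + 4·9 + 16)/6 = 60/6 = 10
te_Data cleaning = (3 + 4·8 + 13)/6 = 48/6 = 8
te_Analysis = (8 + 4·9 + 10)/6 = 54/6 = 9
te_Draft manuscript = (13 + 4·14 + 15)/6 = 84/6 = 14

Forward pass:
ES_Literature review = 0; EF_Literature review = 8
ES_Protocol design = 0; EF_Protocol design = 11
ES_IRB approval = 0; EF_IRB approval = 3
ES_Recruitment = max(EF_Literature review=8, EF_Protocol design=11) = 11; EF_Recruitment = 11+7 = 18
ES_Instrument calibration = 8; EF_Instrument calibration = 8+16 = 24
ES_Pilot data = max(EF_Literature review=8, EF_Protocol design=11) = 11; EF_Pilot data = 11+3 = 14
ES_Data collection = max(EF_Literature review=8, EF_Protocol design=11) = 11; EF_Data collection = 11+10 = 21
ES_Data cleaning = 11; EF_Data cleaning = 11+8 = 19
ES_Analysis = 3; EF_Analysis = 3+9 = 12
ES_Draft manuscript = max(EF_Recruitment=18, EF_Instrument calibration=24, EF_Pilot data=14, EF_Data collection=21, EF_Data cleaning=19, EF_Analysis=12) = 24; EF_Draft manuscript = 24+14 = 38
Expected project duration μ = 38 hours. Critical path: Literature review → Instrument calibration → Draft manuscript.

Backward pass:
LF_Draft manuscript = 38; LS_Draft manuscript = 38−14 = 24
LF_Analysis = LS_Draft manuscript = 24; LS_Analysis = 24−9 = 15
LF_Data cleaning = LS_Draft manuscript = 24; LS_Data cleaning = 24−8 = 16
LF_Data collection = LS_Draft manuscript = 24; LS_Data collection = 24−10 = 14
LF_Pilot data = LS_Draft manuscript = 24; LS_Pilot data = 24−3 = 21
LF_Instrument calibration = LS_Draft manuscript = 24; LS_Instrument calibration = 24−16 = 8
LF_Recruitment = LS_Draft manuscript = 24; LS_Recruitment = 24−7 = 17
LF_IRB approval = LS_Analysis = 15; LS_IRB approval = 15−3 = 12
LF_Protocol design = min(LS_Recruitment=17, LS_Pilot data=21, LS_Data collection=14, LS_Data cleaning=16) = 14; LS_Protocol design = 14−11 = 3
LF_Literature review = min(LS_Recruitment=17, LS_Instrument calibration=8, LS_Pilot data=21, LS_Data collection=14) = 8; LS_Literature review = 8−8 = 0
Slack_Pilot data = LS_Pilot data − ES_Pilot data = 21 − 11 = 10

10 hours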